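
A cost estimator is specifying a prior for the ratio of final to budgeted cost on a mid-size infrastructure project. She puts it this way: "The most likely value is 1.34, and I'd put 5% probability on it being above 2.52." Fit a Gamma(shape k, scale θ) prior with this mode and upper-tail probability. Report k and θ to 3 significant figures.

k ≈ 7.97, θ ≈ 0.192

Gamma(k,θ) with k>1 has mode (k−1)θ, so θ = 1.34/(k−1).
Need P(X < 2.52) = 0.95 with θ tied to k this way. Start at k = 2, θ = 1.34: P(X<2.52) ≈ 0.561.
Too low — raise k to concentrate. Iterating converges to k ≈ 7.97.
Then θ = 1.34/(7.97−1) ≈ 0.192.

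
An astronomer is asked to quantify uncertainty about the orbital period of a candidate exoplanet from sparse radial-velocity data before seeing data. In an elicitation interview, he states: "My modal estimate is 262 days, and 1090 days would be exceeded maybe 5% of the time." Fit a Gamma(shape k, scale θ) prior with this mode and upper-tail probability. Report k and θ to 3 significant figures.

Gamma(k,θ) with k>1 has mode (k−1)θ, so θ = 262/(k−1).
Need P(X < 1090) = 0.95 with θ tied to k this way. Start at k = 2, θ = 262: P(X<1090) ≈ 0.919.
Too low — raise k to concentrate. Iterating converges to k ≈ 2.23.
Then θ = 262/(2.23−1) ≈ 213.

k ≈ 2.23, θ ≈ 213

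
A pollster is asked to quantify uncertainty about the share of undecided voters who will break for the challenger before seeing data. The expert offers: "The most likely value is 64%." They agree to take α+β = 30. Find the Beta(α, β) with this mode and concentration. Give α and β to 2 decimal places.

For α,β > 1 the Beta mode is (α−1)/(α+β−2). With α+β = 30, the mode is (α−1)/28.
Set (α−1)/28 = 0.64 → α = 1 + 0.64·28 = 18.92.
β = 30 − α = 11.08.

α = 18.92, β = 11.08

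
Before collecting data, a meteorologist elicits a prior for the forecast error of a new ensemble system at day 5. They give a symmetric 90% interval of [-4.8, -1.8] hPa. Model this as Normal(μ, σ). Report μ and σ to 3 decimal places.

μ = -3.300, σ = 0.912

A symmetric 90% interval runs μ ± z·σ with z = 1.645.
Half-width = 1.5, so σ = 1.5/1.645 = 0.912.
μ is the interval midpoint, -3.300.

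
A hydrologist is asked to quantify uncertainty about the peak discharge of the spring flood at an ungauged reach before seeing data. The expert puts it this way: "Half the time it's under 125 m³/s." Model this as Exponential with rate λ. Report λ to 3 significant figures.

λ ≈ 0.00555

Exponential median = ln 2 / λ, so λ = ln 2 / 125.0 = 0.00555.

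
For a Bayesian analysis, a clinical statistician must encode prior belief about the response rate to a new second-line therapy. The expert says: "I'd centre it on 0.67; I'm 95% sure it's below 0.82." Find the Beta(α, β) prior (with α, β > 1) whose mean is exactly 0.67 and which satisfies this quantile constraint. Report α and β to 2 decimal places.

With mean 0.67 fixed, write α = 0.67s, β = 0.33s where s = α+β.
Need P(θ < 0.82) = 0.95 under Beta(0.67s, 0.33s). Normal approximation: (q−m)/√(m(1−m)/s) ≈ z_{0.95} = 1.64, so s ≈ 0.67·0.33·(1.64)²/(0.82−0.67)² = 26.6.
At s = 26.6: P(θ<0.82) ≈ 0.963. Adjusting to match 0.95 gives s ≈ 22.74.
So α = 0.67·22.74 ≈ 15.23, β = 0.33·22.74 ≈ 7.50.

α ≈ 15.23, β ≈ 7.50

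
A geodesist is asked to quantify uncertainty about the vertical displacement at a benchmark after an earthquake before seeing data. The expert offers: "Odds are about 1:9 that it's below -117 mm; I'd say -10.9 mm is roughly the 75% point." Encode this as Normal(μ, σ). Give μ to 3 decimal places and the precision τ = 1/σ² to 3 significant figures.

μ = -47.486, τ = 0.00034

For Normal(μ,σ), the p-quantile is μ + z_p·σ. Here z_{0.1} = -1.282, z_{0.75} = 0.6745.
So -117 = μ − 1.282σ and -10.9 = μ + 0.6745σ.
Subtracting: σ = (-10.9 − -117)/(0.6745 − (-1.282)) = 54.242.
Then μ = -117 − (-1.282)·54.242 = -47.486.
Precision τ = 1/σ² = 1/54.24² = 0.00034.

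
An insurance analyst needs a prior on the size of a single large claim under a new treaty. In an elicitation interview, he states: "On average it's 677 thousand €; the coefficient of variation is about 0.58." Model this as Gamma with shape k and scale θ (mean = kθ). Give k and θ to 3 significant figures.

k ≈ 2.97, θ ≈ 228

For Gamma(k, scale θ): mean = kθ, variance = kθ², so CV = 1/√k.
CV = 0.58, hence k = 1/CV² = 2.97.
Then θ = mean/k = 677/2.97 = 228.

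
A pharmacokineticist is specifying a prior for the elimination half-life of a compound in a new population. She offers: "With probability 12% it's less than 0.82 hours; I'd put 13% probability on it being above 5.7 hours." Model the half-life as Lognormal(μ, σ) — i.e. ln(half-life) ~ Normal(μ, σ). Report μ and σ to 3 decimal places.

μ ≈ 0.791, σ ≈ 0.843

If T ~ Lognormal(μ,σ) then ln T ~ Normal(μ,σ), so the p-quantile of ln T is μ + z_p·σ.
ln(0.82) = -0.1985 and ln(5.7) = 1.74; z_{0.12} = -1.175, z_{0.87} = 1.126.
σ = (1.74 − -0.1985)/(1.126 − (-1.175)) = 0.843.
μ = -0.1985 − (-1.175)·0.843 = 0.791.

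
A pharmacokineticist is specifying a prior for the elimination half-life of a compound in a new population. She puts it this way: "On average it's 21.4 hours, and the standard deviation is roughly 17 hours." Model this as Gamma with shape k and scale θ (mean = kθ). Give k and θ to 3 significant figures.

For Gamma(k, scale θ): mean = kθ, variance = kθ², so CV = 1/√k.
CV = SD/mean = 17/21.4 = 0.7944, hence k = 1/CV² = 1.58.
Then θ = mean/k = 21.4/1.58 = 13.5.

k ≈ 1.58, θ ≈ 13.5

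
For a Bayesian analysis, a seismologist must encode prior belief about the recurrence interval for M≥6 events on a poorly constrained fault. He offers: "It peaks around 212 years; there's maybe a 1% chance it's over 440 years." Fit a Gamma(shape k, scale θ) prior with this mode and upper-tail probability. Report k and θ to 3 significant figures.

Gamma(k,θ) with k>1 has mode (k−1)θ, so θ = 212/(k−1).
Need P(X < 440) = 0.99 with θ tied to k this way. Start at k = 2, θ = 212: P(X<440) ≈ 0.614.
Too low — raise k to concentrate. Iterating converges to k ≈ 10.1.
Then θ = 212/(10.1−1) ≈ 23.2.

k ≈ 10.1, θ ≈ 23.2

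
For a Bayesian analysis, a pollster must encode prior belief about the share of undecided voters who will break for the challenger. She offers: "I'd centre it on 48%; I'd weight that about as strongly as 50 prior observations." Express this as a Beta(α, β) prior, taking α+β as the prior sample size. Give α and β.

α = 24, β = 26

Under the effective-sample-size interpretation, Beta(α, β) has prior mean α/(α+β) and prior sample size α+β.
So α+β = 50 and α/(α+β) = 0.48, giving α = 0.48·50 = 24 and β = 50 − 24 = 26.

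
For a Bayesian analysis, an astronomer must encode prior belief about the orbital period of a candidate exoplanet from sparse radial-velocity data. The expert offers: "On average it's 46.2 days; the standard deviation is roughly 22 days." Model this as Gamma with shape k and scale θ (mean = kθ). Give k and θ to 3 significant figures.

k ≈ 4.41, θ ≈ 10.5

For Gamma(k, scale θ): mean = kθ, variance = kθ², so CV = 1/√k.
CV = SD/mean = 22/46.2 = 0.4762, hence k = 1/CV² = 4.41.
Then θ = mean/k = 46.2/4.41 = 10.5.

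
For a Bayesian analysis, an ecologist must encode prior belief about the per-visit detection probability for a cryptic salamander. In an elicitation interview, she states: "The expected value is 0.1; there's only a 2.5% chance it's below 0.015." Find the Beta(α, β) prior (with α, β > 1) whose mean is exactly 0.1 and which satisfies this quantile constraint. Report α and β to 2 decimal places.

α ≈ 2.20, β ≈ 19.83

With mean 0.1 fixed, write α = 0.1s, β = 0.9s where s = α+β.
Need P(θ < 0.015) = 0.025 under Beta(0.1s, 0.9s). Normal approximation: (q−m)/√(m(1−m)/s) ≈ z_{0.025} = -1.96, so s ≈ 0.1·0.9·(-1.96)²/(0.015−0.1)² = 47.9.
At s = 47.9: P(θ<0.015) ≈ 0.001. Adjusting to match 0.025 gives s ≈ 22.04.
So α = 0.1·22.04 ≈ 2.20, β = 0.9·22.04 ≈ 19.83.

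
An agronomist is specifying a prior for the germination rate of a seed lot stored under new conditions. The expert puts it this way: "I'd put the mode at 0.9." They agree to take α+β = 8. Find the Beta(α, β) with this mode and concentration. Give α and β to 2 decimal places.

For α,β > 1 the Beta mode is (α−1)/(α+β−2). With α+β = 8, the mode is (α−1)/6.
Set (α−1)/6 = 0.9 → α = 1 + 0.9·6 = 6.40.
β = 8 − α = 1.60.

α = 6.40, β = 1.60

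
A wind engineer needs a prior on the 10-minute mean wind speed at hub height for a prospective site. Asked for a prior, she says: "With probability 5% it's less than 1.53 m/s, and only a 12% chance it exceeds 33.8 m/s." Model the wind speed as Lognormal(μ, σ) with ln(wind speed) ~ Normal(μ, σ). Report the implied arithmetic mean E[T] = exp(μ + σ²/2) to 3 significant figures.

E[T] ≈ 17 m/s

If T ~ Lognormal(μ,σ) then ln T ~ Normal(μ,σ), so the p-quantile of ln T is μ + z_p·σ.
ln(1.53) = 0.4253 and ln(33.8) = 3.52; z_{0.05} = -1.645, z_{0.88} = 1.175.
σ = (3.52 − 0.4253)/(1.175 − (-1.645)) = 1.098.
μ = 0.4253 − (-1.645)·1.098 = 2.231.
E[T] = exp(μ + σ²/2) = exp(2.231 + 0.6024) = 17 m/s.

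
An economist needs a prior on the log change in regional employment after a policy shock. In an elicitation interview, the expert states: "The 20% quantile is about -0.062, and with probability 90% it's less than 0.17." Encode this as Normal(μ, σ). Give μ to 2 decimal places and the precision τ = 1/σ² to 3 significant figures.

μ = 0.03, τ = 83.8

For Normal(μ,σ), the p-quantile is μ + z_p·σ. Here z_{0.2} = -0.8416, z_{0.9} = 1.282.
So -0.062 = μ − 0.8416σ and 0.17 = μ + 1.282σ.
Subtracting: σ = (0.17 − -0.062)/(1.282 − (-0.8416)) = 0.11.
Then μ = -0.062 − (-0.8416)·0.11 = 0.03.
Precision τ = 1/σ² = 1/0.1093² = 83.8.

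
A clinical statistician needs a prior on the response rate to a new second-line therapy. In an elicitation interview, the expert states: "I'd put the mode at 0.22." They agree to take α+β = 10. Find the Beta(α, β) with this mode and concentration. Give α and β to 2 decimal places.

For α,β > 1 the Beta mode is (α−1)/(α+β−2). With α+β = 10, the mode is (α−1)/8.
Set (α−1)/8 = 0.22 → α = 1 + 0.22·8 = 2.76.
β = 10 − α = 7.24.

α = 2.76, β = 7.24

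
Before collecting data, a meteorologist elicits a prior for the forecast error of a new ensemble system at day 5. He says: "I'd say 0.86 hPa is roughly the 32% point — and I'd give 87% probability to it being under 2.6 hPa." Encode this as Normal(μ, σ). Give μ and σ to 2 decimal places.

μ = 1.37, σ = 1.09

For Normal(μ,σ), the p-quantile is μ + z_p·σ. Here z_{0.32} = -0.4677, z_{0.87} = 1.126.
So 0.86 = μ − 0.4677σ and 2.6 = μ + 1.126σ.
Subtracting: σ = (2.6 − 0.86)/(1.126 − (-0.4677)) = 1.09.
Then μ = 0.86 − (-0.4677)·1.09 = 1.37.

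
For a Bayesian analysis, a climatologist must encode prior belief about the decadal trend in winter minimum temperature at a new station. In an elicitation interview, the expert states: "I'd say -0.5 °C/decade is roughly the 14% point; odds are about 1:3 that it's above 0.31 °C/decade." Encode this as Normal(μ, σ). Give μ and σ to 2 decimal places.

For Normal(μ,σ), the p-quantile is μ + z_p·σ. Here z_{0.14} = -1.08, z_{0.75} = 0.6745.
So -0.5 = μ − 1.08σ and 0.31 = μ + 0.6745σ.
Subtracting: σ = (0.31 − -0.5)/(0.6745 − (-1.08)) = 0.46.
Then μ = -0.5 − (-1.08)·0.46 = -0.00.

μ = -0.00, σ = 0.46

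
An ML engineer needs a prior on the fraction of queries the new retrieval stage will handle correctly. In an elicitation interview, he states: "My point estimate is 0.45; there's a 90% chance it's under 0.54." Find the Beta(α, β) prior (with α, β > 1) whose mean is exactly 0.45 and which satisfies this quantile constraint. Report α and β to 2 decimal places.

With mean 0.45 fixed, write α = 0.45s, β = 0.55s where s = α+β.
Need P(θ < 0.54) = 0.9 under Beta(0.45s, 0.55s). Normal approximation: (q−m)/√(m(1−m)/s) ≈ z_{0.9} = 1.28, so s ≈ 0.45·0.55·(1.28)²/(0.54−0.45)² = 50.2.
At s = 50.2: P(θ<0.54) ≈ 0.900. Adjusting to match 0.9 gives s ≈ 50.33.
So α = 0.45·50.33 ≈ 22.65, β = 0.55·50.33 ≈ 27.68.

α ≈ 22.65, β ≈ 27.68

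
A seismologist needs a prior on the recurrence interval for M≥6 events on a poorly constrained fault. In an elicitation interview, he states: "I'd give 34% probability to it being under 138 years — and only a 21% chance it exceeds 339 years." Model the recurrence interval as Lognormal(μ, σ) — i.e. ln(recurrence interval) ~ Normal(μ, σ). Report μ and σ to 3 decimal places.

μ ≈ 5.231, σ ≈ 0.737

If T ~ Lognormal(μ,σ) then ln T ~ Normal(μ,σ), so the p-quantile of ln T is μ + z_p·σ.
ln(138) = 4.927 and ln(339) = 5.826; z_{0.34} = -0.4125, z_{0.79} = 0.8064.
σ = (5.826 − 4.927)/(0.8064 − (-0.4125)) = 0.737.
μ = 4.927 − (-0.4125)·0.737 = 5.231.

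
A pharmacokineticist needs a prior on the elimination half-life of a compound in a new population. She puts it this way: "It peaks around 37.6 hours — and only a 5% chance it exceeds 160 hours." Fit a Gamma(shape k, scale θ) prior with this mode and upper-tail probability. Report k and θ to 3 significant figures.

Gamma(k,θ) with k>1 has mode (k−1)θ, so θ = 37.6/(k−1).
Need P(X < 160) = 0.95 with θ tied to k this way. Start at k = 2, θ = 37.6: P(X<160) ≈ 0.925.
Too low — raise k to concentrate. Iterating converges to k ≈ 2.18.
Then θ = 37.6/(2.18−1) ≈ 31.7.

k ≈ 2.18, θ ≈ 31.7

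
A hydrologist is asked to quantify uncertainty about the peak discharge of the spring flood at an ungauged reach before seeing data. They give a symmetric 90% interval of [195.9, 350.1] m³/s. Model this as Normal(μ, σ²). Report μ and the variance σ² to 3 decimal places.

A symmetric 90% interval runs μ ± z·σ with z = 1.645.
Half-width = 77.1, so σ = 77.1/1.645 = 46.8735 and σ² = 2197.122.
μ is the interval midpoint, 273.000.

μ = 273.000, σ² = 2197.122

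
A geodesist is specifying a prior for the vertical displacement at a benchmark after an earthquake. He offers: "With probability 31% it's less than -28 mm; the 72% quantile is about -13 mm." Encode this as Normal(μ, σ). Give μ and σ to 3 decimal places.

μ = -21.105, σ = 13.906

For Normal(μ,σ), the p-quantile is μ + z_p·σ. Here z_{0.31} = -0.4959, z_{0.72} = 0.5828.
So -28 = μ − 0.4959σ and -13 = μ + 0.5828σ.
Subtracting: σ = (-13 − -28)/(0.5828 − (-0.4959)) = 13.906.
Then μ = -28 − (-0.4959)·13.906 = -21.105.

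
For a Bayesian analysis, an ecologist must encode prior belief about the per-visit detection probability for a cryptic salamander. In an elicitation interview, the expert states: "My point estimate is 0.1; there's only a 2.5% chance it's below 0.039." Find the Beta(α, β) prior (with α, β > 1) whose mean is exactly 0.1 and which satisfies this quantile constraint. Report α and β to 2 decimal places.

With mean 0.1 fixed, write α = 0.1s, β = 0.9s where s = α+β.
Need P(θ < 0.039) = 0.025 under Beta(0.1s, 0.9s). Normal approximation: (q−m)/√(m(1−m)/s) ≈ z_{0.025} = -1.96, so s ≈ 0.1·0.9·(-1.96)²/(0.039−0.1)² = 92.9.
At s = 92.9: P(θ<0.039) ≈ 0.007. Adjusting to match 0.025 gives s ≈ 61.99.
So α = 0.1·61.99 ≈ 6.20, β = 0.9·61.99 ≈ 55.79.

α ≈ 6.20, β ≈ 55.79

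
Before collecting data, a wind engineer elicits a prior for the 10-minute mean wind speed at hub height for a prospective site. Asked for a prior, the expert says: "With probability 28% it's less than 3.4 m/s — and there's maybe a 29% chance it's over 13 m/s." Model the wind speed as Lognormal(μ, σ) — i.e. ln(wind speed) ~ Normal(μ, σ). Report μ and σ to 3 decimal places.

If T ~ Lognormal(μ,σ) then ln T ~ Normal(μ,σ), so the p-quantile of ln T is μ + z_p·σ.
ln(3.4) = 1.224 and ln(13) = 2.565; z_{0.28} = -0.5828, z_{0.71} = 0.5534.
σ = (2.565 − 1.224)/(0.5534 − (-0.5828)) = 1.180.
μ = 1.224 − (-0.5828)·1.180 = 1.912.

μ ≈ 1.912, σ ≈ 1.180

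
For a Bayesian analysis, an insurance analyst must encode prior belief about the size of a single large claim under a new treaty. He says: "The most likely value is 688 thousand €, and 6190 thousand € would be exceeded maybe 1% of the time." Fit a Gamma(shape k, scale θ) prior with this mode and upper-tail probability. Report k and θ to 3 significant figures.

Gamma(k,θ) with k>1 has mode (k−1)θ, so θ = 688/(k−1).
Need P(X < 6190) = 0.99 with θ tied to k this way. Start at k = 2, θ = 688: P(X<6190) ≈ 0.999.
Too high — lower k to spread out. Iterating converges to k ≈ 1.67.
Then θ = 688/(1.67−1) ≈ 1030.

k ≈ 1.67, θ ≈ 1030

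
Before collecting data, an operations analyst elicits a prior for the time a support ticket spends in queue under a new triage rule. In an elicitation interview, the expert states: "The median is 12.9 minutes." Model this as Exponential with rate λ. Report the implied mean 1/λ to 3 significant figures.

Exponential median = ln 2 / λ, so λ = ln 2 / 12.9 = 0.0537.
Mean = 1/λ = 18.6 minutes.

mean ≈ 18.6 minutes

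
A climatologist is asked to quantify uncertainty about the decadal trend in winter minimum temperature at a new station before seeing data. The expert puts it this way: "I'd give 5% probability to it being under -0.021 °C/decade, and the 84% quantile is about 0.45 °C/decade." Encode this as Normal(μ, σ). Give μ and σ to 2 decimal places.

The p-quantile of Normal(μ,σ) is μ + z_p·σ, with z_{0.05} = -1.645 and z_{0.84} = 0.9945.
Eliminate σ: μ = (z₂·x₁ − z₁·x₂)/(z₂ − z₁) = (0.9945·-0.021 − (-1.645)·0.45)/2.639 = 0.27.
Then σ = (x₂ − x₁)/(z₂ − z₁) = (0.45 − -0.021)/2.639 = 0.18.

μ = 0.27, σ = 0.18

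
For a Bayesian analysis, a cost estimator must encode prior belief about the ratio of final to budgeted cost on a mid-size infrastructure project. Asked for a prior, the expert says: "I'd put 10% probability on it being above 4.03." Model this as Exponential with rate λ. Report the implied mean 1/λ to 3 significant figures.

mean ≈ 1.75

P(T > 4.03) = e^(−λ·4.03) = 0.1, so λ = −ln(0.1)/4.03 = 0.571.
Mean = 1/λ = 1.75.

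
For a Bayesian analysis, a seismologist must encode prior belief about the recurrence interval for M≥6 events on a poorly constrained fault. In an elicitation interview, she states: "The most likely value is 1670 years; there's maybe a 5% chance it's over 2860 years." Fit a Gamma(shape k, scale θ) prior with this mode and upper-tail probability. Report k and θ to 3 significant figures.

Gamma(k,θ) with k>1 has mode (k−1)θ, so θ = 1670/(k−1).
Need P(X < 2860) = 0.95 with θ tied to k this way. Start at k = 2, θ = 1670: P(X<2860) ≈ 0.511.
Too low — raise k to concentrate. Iterating converges to k ≈ 10.6.
Then θ = 1670/(10.6−1) ≈ 173.

k ≈ 10.6, θ ≈ 173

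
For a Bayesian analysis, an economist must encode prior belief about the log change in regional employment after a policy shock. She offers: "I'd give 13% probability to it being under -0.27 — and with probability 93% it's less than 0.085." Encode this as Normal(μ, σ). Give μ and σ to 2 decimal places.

The p-quantile of Normal(μ,σ) is μ + z_p·σ, with z_{0.13} = -1.126 and z_{0.93} = 1.476.
Eliminate σ: μ = (z₂·x₁ − z₁·x₂)/(z₂ − z₁) = (1.476·-0.27 − (-1.126)·0.085)/2.602 = -0.12.
Then σ = (x₂ − x₁)/(z₂ − z₁) = (0.085 − -0.27)/2.602 = 0.14.

μ = -0.12, σ = 0.14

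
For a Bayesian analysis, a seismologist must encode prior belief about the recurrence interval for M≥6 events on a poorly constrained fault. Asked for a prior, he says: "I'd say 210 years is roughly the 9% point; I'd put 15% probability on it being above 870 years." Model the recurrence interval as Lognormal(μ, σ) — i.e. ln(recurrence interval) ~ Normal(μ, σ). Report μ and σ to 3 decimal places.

μ ≈ 6.149, σ ≈ 0.598

If T ~ Lognormal(μ,σ) then ln T ~ Normal(μ,σ), so the p-quantile of ln T is μ + z_p·σ.
ln(210) = 5.347 and ln(870) = 6.768; z_{0.09} = -1.341, z_{0.85} = 1.036.
σ = (6.768 − 5.347)/(1.036 − (-1.341)) = 0.598.
μ = 5.347 − (-1.341)·0.598 = 6.149.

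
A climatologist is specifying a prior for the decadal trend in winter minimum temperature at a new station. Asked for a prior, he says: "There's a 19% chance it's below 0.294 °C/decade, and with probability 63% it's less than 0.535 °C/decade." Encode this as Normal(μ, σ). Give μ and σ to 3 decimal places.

For Normal(μ,σ), the p-quantile is μ + z_p·σ. Here z_{0.19} = -0.8779, z_{0.63} = 0.3319.
So 0.294 = μ − 0.8779σ and 0.535 = μ + 0.3319σ.
Subtracting: σ = (0.535 − 0.294)/(0.3319 − (-0.8779)) = 0.199.
Then μ = 0.294 − (-0.8779)·0.199 = 0.469.

μ = 0.469, σ = 0.199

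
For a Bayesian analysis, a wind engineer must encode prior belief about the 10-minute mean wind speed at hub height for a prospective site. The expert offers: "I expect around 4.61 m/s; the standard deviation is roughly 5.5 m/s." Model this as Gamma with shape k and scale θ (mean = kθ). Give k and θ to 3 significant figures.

k ≈ 0.703, θ ≈ 6.56

For Gamma(k, scale θ): mean = kθ, variance = kθ², so CV = 1/√k.
CV = SD/mean = 5.5/4.61 = 1.193, hence k = 1/CV² = 0.703.
Then θ = mean/k = 4.61/0.703 = 6.56.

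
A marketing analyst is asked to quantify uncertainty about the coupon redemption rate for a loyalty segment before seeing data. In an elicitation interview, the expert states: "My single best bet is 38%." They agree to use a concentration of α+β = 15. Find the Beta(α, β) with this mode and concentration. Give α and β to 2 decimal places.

For α,β > 1 the Beta mode is (α−1)/(α+β−2). With α+β = 15, the mode is (α−1)/13.
Set (α−1)/13 = 0.38 → α = 1 + 0.38·13 = 5.94.
β = 15 − α = 9.06.

α = 5.94, β = 9.06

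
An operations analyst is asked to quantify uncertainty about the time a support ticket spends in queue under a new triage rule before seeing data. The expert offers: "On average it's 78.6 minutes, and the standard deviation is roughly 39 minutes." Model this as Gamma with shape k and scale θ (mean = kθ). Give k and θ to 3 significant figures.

k ≈ 4.06, θ ≈ 19.4

For Gamma(k, scale θ): mean = kθ, variance = kθ², so CV = 1/√k.
CV = SD/mean = 39/78.6 = 0.4962, hence k = 1/CV² = 4.06.
Then θ = mean/k = 78.6/4.06 = 19.4.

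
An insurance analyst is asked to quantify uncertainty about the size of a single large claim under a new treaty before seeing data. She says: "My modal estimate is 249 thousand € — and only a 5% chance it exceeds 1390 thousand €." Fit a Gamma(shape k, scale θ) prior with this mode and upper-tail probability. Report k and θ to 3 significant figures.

k ≈ 1.79, θ ≈ 316

Gamma(k,θ) with k>1 has mode (k−1)θ, so θ = 249/(k−1).
Need P(X < 1390) = 0.95 with θ tied to k this way. Start at k = 2, θ = 249: P(X<1390) ≈ 0.975.
Too high — lower k to spread out. Iterating converges to k ≈ 1.79.
Then θ = 249/(1.79−1) ≈ 316.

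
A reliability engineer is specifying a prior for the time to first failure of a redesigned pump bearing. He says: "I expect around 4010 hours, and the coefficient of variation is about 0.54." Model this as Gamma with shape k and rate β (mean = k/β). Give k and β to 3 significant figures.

k ≈ 3.43, β ≈ 0.000855

For Gamma(k, rate β): mean = k/β, variance = k/β², so CV = 1/√k.
CV = 0.54, hence k = 1/CV² = 3.43.
Then β = k/mean = 3.43/4010 = 0.000855.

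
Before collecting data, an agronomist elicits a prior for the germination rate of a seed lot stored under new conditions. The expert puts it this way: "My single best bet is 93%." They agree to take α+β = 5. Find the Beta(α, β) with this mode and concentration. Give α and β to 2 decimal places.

α = 3.79, β = 1.21

For α,β > 1 the Beta mode is (α−1)/(α+β−2). With α+β = 5, the mode is (α−1)/3.
Set (α−1)/3 = 0.93 → α = 1 + 0.93·3 = 3.79.
β = 5 − α = 1.21.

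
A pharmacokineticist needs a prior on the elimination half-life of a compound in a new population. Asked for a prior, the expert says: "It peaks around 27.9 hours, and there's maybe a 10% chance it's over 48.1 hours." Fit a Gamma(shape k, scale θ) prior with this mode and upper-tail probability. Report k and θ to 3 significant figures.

k ≈ 7.39, θ ≈ 4.37

Gamma(k,θ) with k>1 has mode (k−1)θ, so θ = 27.9/(k−1).
Need P(X < 48.1) = 0.9 with θ tied to k this way. Start at k = 2, θ = 27.9: P(X<48.1) ≈ 0.514.
Too low — raise k to concentrate. Iterating converges to k ≈ 7.39.
Then θ = 27.9/(7.39−1) ≈ 4.37.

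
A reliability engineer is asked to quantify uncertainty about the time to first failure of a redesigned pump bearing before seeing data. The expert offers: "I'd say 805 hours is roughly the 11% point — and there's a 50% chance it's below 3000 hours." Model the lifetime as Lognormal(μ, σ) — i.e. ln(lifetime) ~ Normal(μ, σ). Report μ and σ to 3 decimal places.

μ ≈ 8.006, σ ≈ 1.073

If T ~ Lognormal(μ,σ) then ln T ~ Normal(μ,σ), so the p-quantile of ln T is μ + z_p·σ.
ln(805) = 6.691 and ln(3000) = 8.006; z_{0.11} = -1.227, z_{0.5} = 0.
σ = (8.006 − 6.691)/(0 − (-1.227)) = 1.073.
μ = 6.691 − (-1.227)·1.073 = 8.006.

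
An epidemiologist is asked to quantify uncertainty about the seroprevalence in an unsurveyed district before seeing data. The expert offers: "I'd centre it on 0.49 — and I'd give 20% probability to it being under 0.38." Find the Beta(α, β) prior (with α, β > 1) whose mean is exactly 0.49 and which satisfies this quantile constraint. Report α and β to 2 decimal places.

α ≈ 7.25, β ≈ 7.54

With mean 0.49 fixed, write α = 0.49s, β = 0.51s where s = α+β.
Need P(θ < 0.38) = 0.2 under Beta(0.49s, 0.51s). Normal approximation: (q−m)/√(m(1−m)/s) ≈ z_{0.2} = -0.842, so s ≈ 0.49·0.51·(-0.842)²/(0.38−0.49)² = 14.6.
At s = 14.6: P(θ<0.38) ≈ 0.201. Adjusting to match 0.2 gives s ≈ 14.79.
So α = 0.49·14.79 ≈ 7.25, β = 0.51·14.79 ≈ 7.54.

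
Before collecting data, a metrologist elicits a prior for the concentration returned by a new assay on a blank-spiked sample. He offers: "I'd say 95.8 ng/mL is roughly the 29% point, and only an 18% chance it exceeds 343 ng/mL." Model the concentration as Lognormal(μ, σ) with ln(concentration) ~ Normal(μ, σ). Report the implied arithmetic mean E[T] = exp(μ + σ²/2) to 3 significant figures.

If T ~ Lognormal(μ,σ) then ln T ~ Normal(μ,σ), so the p-quantile of ln T is μ + z_p·σ.
ln(95.8) = 4.562 and ln(343) = 5.838; z_{0.29} = -0.5534, z_{0.82} = 0.9154.
σ = (5.838 − 4.562)/(0.9154 − (-0.5534)) = 0.868.
μ = 4.562 − (-0.5534)·0.868 = 5.043.
E[T] = exp(μ + σ²/2) = exp(5.043 + 0.3771) = 226 ng/mL.

E[T] ≈ 226 ng/mL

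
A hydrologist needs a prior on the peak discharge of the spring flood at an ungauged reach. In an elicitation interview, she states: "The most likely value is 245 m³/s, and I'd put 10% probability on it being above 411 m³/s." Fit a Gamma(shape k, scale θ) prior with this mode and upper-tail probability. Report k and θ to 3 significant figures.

k ≈ 8.06, θ ≈ 34.7

Gamma(k,θ) with k>1 has mode (k−1)θ, so θ = 245/(k−1).
Need P(X < 411) = 0.9 with θ tied to k this way. Start at k = 2, θ = 245: P(X<411) ≈ 0.500.
Too low — raise k to concentrate. Iterating converges to k ≈ 8.06.
Then θ = 245/(8.06−1) ≈ 34.7.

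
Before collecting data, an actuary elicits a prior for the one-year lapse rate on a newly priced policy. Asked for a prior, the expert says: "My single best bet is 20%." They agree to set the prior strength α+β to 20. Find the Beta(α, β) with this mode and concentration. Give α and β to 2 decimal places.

α = 4.60, β = 15.40

For α,β > 1 the Beta mode is (α−1)/(α+β−2). With α+β = 20, the mode is (α−1)/18.
Set (α−1)/18 = 0.2 → α = 1 + 0.2·18 = 4.60.
β = 20 − α = 15.40.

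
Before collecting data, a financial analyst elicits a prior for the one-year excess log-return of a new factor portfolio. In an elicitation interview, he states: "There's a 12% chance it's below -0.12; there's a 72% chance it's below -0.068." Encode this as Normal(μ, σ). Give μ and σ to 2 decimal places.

The p-quantile of Normal(μ,σ) is μ + z_p·σ, with z_{0.12} = -1.175 and z_{0.72} = 0.5828.
Eliminate σ: μ = (z₂·x₁ − z₁·x₂)/(z₂ − z₁) = (0.5828·-0.12 − (-1.175)·-0.068)/1.758 = -0.09.
Then σ = (x₂ − x₁)/(z₂ − z₁) = (-0.068 − -0.12)/1.758 = 0.03.

μ = -0.09, σ = 0.03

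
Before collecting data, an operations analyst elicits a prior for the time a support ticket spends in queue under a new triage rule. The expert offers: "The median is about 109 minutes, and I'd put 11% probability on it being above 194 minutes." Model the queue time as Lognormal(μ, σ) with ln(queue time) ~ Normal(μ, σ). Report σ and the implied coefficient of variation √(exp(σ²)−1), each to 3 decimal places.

If T ~ Lognormal(μ,σ) then ln T ~ Normal(μ,σ), so the p-quantile of ln T is μ + z_p·σ.
ln(109) = 4.691 and ln(194) = 5.268; z_{0.5} = 0, z_{0.89} = 1.227.
σ = (5.268 − 4.691)/(1.227 − (0)) = 0.470.
μ = 4.691 − (0)·0.470 = 4.691.
CV = √(exp(σ²)−1) = √(exp(0.2209)−1) = 0.497.

σ ≈ 0.470, CV ≈ 0.497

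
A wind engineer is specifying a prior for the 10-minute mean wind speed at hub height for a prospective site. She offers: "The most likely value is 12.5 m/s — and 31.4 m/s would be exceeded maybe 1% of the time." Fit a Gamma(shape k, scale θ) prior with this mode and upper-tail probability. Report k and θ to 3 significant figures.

k ≈ 6.53, θ ≈ 2.26

Gamma(k,θ) with k>1 has mode (k−1)θ, so θ = 12.5/(k−1).
Need P(X < 31.4) = 0.99 with θ tied to k this way. Start at k = 2, θ = 12.5: P(X<31.4) ≈ 0.715.
Too low — raise k to concentrate. Iterating converges to k ≈ 6.53.
Then θ = 12.5/(6.53−1) ≈ 2.26.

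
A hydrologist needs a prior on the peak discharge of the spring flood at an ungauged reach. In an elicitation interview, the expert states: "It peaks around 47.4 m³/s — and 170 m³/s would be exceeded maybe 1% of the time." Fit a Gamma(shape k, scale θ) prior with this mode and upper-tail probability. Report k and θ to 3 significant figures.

k ≈ 3.64, θ ≈ 18

Gamma(k,θ) with k>1 has mode (k−1)θ, so θ = 47.4/(k−1).
Need P(X < 170) = 0.99 with θ tied to k this way. Start at k = 2, θ = 47.4: P(X<170) ≈ 0.873.
Too low — raise k to concentrate. Iterating converges to k ≈ 3.64.
Then θ = 47.4/(3.64−1) ≈ 18.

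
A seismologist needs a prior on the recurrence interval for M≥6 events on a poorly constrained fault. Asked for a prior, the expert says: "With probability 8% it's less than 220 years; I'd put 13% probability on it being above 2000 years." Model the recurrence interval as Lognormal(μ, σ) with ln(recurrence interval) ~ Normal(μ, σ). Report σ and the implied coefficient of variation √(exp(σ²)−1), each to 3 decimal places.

If T ~ Lognormal(μ,σ) then ln T ~ Normal(μ,σ), so the p-quantile of ln T is μ + z_p·σ.
ln(220) = 5.394 and ln(2000) = 7.601; z_{0.08} = -1.405, z_{0.87} = 1.126.
σ = (7.601 − 5.394)/(1.126 − (-1.405)) = 0.872.
μ = 5.394 − (-1.405)·0.872 = 6.619.
CV = √(exp(σ²)−1) = √(exp(0.7603)−1) = 1.067.

σ ≈ 0.872, CV ≈ 1.067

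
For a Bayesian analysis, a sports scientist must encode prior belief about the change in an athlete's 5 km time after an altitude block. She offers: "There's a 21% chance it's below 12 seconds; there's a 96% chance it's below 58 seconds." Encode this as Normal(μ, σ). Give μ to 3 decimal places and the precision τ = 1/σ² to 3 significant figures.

μ = 26.507, τ = 0.00309

For Normal(μ,σ), the p-quantile is μ + z_p·σ. Here z_{0.21} = -0.8064, z_{0.96} = 1.751.
So 12 = μ − 0.8064σ and 58 = μ + 1.751σ.
Subtracting: σ = (58 − 12)/(1.751 − (-0.8064)) = 17.989.
Then μ = 12 − (-0.8064)·17.989 = 26.507.
Precision τ = 1/σ² = 1/17.99² = 0.00309.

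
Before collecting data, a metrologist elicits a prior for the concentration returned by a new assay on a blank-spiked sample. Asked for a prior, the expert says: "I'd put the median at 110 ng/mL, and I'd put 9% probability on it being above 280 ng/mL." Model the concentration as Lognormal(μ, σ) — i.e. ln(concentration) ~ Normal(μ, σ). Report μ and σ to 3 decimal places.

μ ≈ 4.700, σ ≈ 0.697

If T ~ Lognormal(μ,σ) then ln T ~ Normal(μ,σ), so the p-quantile of ln T is μ + z_p·σ.
ln(110) = 4.7 and ln(280) = 5.635; z_{0.5} = 0, z_{0.91} = 1.341.
σ = (5.635 − 4.7)/(1.341 − (0)) = 0.697.
μ = 4.7 − (0)·0.697 = 4.700.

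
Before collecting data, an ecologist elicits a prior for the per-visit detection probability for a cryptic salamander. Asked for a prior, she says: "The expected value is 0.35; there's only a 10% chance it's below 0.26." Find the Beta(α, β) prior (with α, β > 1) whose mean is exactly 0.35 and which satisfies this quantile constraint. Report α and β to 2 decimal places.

α ≈ 15.46, β ≈ 28.71

With mean 0.35 fixed, write α = 0.35s, β = 0.65s where s = α+β.
Need P(θ < 0.26) = 0.1 under Beta(0.35s, 0.65s). Normal approximation: (q−m)/√(m(1−m)/s) ≈ z_{0.1} = -1.28, so s ≈ 0.35·0.65·(-1.28)²/(0.26−0.35)² = 46.1.
At s = 46.1: P(θ<0.26) ≈ 0.095. Adjusting to match 0.1 gives s ≈ 44.18.
So α = 0.35·44.18 ≈ 15.46, β = 0.65·44.18 ≈ 28.71.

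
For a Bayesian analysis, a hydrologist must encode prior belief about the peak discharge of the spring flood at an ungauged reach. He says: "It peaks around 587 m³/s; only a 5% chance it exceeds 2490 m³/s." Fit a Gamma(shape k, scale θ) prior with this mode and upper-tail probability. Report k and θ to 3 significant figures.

k ≈ 2.19, θ ≈ 493

Gamma(k,θ) with k>1 has mode (k−1)θ, so θ = 587/(k−1).
Need P(X < 2490) = 0.95 with θ tied to k this way. Start at k = 2, θ = 587: P(X<2490) ≈ 0.925.
Too low — raise k to concentrate. Iterating converges to k ≈ 2.19.
Then θ = 587/(2.19−1) ≈ 493.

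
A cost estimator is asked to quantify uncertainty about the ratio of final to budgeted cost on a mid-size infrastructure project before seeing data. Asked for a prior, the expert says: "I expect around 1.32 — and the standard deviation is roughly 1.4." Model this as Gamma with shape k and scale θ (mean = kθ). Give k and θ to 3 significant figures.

k ≈ 0.889, θ ≈ 1.48

For Gamma(k, scale θ): mean = kθ, variance = kθ², so CV = 1/√k.
CV = SD/mean = 1.4/1.32 = 1.061, hence k = 1/CV² = 0.889.
Then θ = mean/k = 1.32/0.889 = 1.48.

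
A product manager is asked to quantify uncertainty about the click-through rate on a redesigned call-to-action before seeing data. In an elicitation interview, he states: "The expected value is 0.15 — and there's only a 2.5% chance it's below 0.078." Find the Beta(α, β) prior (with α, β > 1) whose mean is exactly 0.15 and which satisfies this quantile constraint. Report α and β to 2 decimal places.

With mean 0.15 fixed, write α = 0.15s, β = 0.85s where s = α+β.
Need P(θ < 0.078) = 0.025 under Beta(0.15s, 0.85s). Normal approximation: (q−m)/√(m(1−m)/s) ≈ z_{0.025} = -1.96, so s ≈ 0.15·0.85·(-1.96)²/(0.078−0.15)² = 94.5.
At s = 94.5: P(θ<0.078) ≈ 0.012. Adjusting to match 0.025 gives s ≈ 72.28.
So α = 0.15·72.28 ≈ 10.84, β = 0.85·72.28 ≈ 61.44.

α ≈ 10.84, β ≈ 61.44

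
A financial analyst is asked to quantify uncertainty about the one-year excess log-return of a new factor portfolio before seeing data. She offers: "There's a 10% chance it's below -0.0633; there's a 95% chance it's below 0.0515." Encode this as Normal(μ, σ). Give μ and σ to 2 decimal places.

μ = -0.01, σ = 0.04

For Normal(μ,σ), the p-quantile is μ + z_p·σ. Here z_{0.1} = -1.282, z_{0.95} = 1.645.
So -0.0633 = μ − 1.282σ and 0.0515 = μ + 1.645σ.
Subtracting: σ = (0.0515 − -0.0633)/(1.645 − (-1.282)) = 0.04.
Then μ = -0.0633 − (-1.282)·0.04 = -0.01.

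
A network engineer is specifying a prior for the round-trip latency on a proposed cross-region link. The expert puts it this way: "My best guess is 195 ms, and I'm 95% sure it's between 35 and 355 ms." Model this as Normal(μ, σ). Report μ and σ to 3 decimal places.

A symmetric 95% interval runs μ ± z·σ with z = 1.96.
Half-width = 160, so σ = 160/1.96 = 81.634.
μ is the stated best guess, 195.000.

μ = 195.000, σ = 81.634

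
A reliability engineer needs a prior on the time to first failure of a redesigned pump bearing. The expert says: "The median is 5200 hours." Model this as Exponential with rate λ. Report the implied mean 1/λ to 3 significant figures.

mean ≈ 7500 hours

Exponential median = ln 2 / λ, so λ = ln 2 / 5200.0 = 0.000133.
Mean = 1/λ = 7500 hours.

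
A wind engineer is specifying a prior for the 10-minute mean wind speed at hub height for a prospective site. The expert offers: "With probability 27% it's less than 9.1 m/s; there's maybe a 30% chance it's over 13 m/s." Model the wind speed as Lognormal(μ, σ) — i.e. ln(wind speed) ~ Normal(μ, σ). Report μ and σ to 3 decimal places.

If T ~ Lognormal(μ,σ) then ln T ~ Normal(μ,σ), so the p-quantile of ln T is μ + z_p·σ.
ln(9.1) = 2.208 and ln(13) = 2.565; z_{0.27} = -0.6128, z_{0.7} = 0.5244.
σ = (2.565 − 2.208)/(0.5244 − (-0.6128)) = 0.314.
μ = 2.208 − (-0.6128)·0.314 = 2.400.

μ ≈ 2.400, σ ≈ 0.314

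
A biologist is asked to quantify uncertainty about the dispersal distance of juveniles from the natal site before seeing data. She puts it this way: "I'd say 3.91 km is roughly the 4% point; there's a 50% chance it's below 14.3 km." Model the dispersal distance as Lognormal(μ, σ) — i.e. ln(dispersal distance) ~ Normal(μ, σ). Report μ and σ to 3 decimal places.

If T ~ Lognormal(μ,σ) then ln T ~ Normal(μ,σ), so the p-quantile of ln T is μ + z_p·σ.
ln(3.91) = 1.364 and ln(14.3) = 2.66; z_{0.04} = -1.751, z_{0.5} = 0.
σ = (2.66 − 1.364)/(0 − (-1.751)) = 0.741.
μ = 1.364 − (-1.751)·0.741 = 2.660.

μ ≈ 2.660, σ ≈ 0.741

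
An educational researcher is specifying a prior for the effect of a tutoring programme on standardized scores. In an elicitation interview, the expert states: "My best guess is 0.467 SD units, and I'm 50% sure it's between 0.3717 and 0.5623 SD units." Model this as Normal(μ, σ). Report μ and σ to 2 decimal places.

μ = 0.47, σ = 0.14

A symmetric 50% interval runs μ ± z·σ with z = 0.6745.
Half-width = 0.0953, so σ = 0.0953/0.6745 = 0.14.
μ is the stated best guess, 0.47.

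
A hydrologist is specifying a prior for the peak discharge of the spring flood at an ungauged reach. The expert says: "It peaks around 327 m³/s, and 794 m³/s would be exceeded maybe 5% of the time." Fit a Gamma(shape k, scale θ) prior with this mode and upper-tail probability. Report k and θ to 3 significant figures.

Gamma(k,θ) with k>1 has mode (k−1)θ, so θ = 327/(k−1).
Need P(X < 794) = 0.95 with θ tied to k this way. Start at k = 2, θ = 327: P(X<794) ≈ 0.698.
Too low — raise k to concentrate. Iterating converges to k ≈ 4.46.
Then θ = 327/(4.46−1) ≈ 94.5.

k ≈ 4.46, θ ≈ 94.5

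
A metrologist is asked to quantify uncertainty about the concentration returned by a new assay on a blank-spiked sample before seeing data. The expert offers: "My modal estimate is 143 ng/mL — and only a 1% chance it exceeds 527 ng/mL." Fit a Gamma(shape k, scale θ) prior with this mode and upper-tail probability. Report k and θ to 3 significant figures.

Gamma(k,θ) with k>1 has mode (k−1)θ, so θ = 143/(k−1).
Need P(X < 527) = 0.99 with θ tied to k this way. Start at k = 2, θ = 143: P(X<527) ≈ 0.882.
Too low — raise k to concentrate. Iterating converges to k ≈ 3.51.
Then θ = 143/(3.51−1) ≈ 56.9.

k ≈ 3.51, θ ≈ 56.9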